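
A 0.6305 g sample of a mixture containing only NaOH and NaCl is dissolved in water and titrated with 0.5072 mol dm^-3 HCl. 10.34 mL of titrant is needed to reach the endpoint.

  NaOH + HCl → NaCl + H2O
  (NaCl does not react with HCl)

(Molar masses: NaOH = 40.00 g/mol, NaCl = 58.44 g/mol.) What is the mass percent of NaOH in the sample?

33.27 %

n(HCl) = 0.01034 × 0.5072 = 5.244 × 10^-3 mol
Let x = n(NaOH), y = n(NaCl).
Titrant: 1x = 5.244 × 10^-3;  mass: 40.00x + 58.44y = 0.6305
Solving, x = 5.244 × 10^-3 mol, y = 7.199 × 10^-3 mol
mass of NaOH = 5.244 × 10^-3 × 40.00 = 0.2098 g
% NaOH = 0.2098 / 0.6305 × 100 = 33.27 %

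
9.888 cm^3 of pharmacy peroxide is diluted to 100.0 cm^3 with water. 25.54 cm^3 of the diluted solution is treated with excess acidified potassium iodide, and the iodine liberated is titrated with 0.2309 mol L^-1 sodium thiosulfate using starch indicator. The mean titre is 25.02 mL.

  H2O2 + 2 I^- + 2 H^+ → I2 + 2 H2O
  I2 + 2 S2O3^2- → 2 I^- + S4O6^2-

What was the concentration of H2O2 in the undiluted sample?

1.144 mol/L

n(S2O3^2-) = 0.02502 × 0.2309 = 5.777 × 10^-3 mol
n(I2) = n(S2O3^2-)/2 = 2.889 × 10^-3 mol
n(H2O2) in the aliquot = 2.889 × 10^-3 mol (1:1 ratio)
[H2O2]_dilute = 2.889 × 10^-3 / 0.02554 = 0.1131 mol/L
[H2O2]_original = 0.1131 × 100.0/9.888 = 1.144 mol/L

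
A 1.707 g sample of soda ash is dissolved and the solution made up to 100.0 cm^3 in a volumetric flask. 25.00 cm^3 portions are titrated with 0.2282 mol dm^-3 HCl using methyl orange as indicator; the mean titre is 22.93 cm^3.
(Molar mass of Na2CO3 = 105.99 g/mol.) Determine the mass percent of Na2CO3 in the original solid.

Na2CO3 + 2 HCl → 2 NaCl + H2O + CO2
n(HCl) per titration = 0.02293 × 0.2282 = 5.233 × 10^-3 mol
From the 1:2 ratio, n(Na2CO3) in each aliquot = 1/2 × 5.233 × 10^-3 = 2.616 × 10^-3 mol
n(Na2CO3) in the whole flask = 2.616 × 10^-3 × 100.0/25.00 = 0.01047 mol
mass of Na2CO3 = 0.01047 × 105.99 = 1.109 g
% Na2CO3 = 1.109 / 1.707 × 100 = 64.98 %

64.98 %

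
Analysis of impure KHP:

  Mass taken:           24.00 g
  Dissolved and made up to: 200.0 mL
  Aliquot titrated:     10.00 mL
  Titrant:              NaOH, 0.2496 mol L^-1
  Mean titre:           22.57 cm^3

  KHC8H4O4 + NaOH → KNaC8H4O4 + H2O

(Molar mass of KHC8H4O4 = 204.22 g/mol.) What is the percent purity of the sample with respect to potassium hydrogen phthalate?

95.87 %

n(NaOH) per titration = 0.02257 × 0.2496 = 5.633 × 10^-3 mol
n(KHC8H4O4) in each aliquot = 5.633 × 10^-3 mol (1:1 ratio)
n(KHC8H4O4) in the whole flask = 5.633 × 10^-3 × 200.0/10.00 = 0.1127 mol
mass of KHC8H4O4 = 0.1127 × 204.22 = 23.01 g
% KHC8H4O4 = 23.01 / 24.00 × 100 = 95.87 %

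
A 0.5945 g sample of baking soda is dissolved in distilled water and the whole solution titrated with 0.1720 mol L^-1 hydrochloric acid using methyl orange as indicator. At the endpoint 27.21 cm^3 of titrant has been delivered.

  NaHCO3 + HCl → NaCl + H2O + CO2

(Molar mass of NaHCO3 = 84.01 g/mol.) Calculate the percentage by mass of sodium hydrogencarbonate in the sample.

n(HCl) = 0.02721 L × 0.1720 mol/L = 4.680 × 10^-3 mol
n(NaHCO3) = 4.680 × 10^-3 mol (1:1 ratio)
mass of NaHCO3 = 4.680 × 10^-3 × 84.01 g/mol = 0.3932 g
% NaHCO3 = 0.3932 / 0.5945 × 100 = 66.14 %

66.14 %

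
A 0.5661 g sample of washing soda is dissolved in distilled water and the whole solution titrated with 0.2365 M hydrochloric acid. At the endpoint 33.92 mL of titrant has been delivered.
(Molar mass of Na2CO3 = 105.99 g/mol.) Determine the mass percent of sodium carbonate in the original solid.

75.10 %

Na2CO3 + 2 HCl → 2 NaCl + H2O + CO2
n(HCl) = 0.03392 L × 0.2365 mol/L = 8.022 × 10^-3 mol
From the 1:2 ratio, n(Na2CO3) = 1/2 × 8.022 × 10^-3 = 4.011 × 10^-3 mol
mass of Na2CO3 = 4.011 × 10^-3 × 105.99 g/mol = 0.4251 g
% Na2CO3 = 0.4251 / 0.5661 × 100 = 75.10 %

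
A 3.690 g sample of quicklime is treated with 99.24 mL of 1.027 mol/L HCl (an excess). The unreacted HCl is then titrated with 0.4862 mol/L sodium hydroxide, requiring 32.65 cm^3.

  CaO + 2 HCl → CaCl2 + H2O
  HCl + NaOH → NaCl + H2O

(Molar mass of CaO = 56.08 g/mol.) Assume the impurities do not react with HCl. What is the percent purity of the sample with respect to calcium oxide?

65.38 %

n(HCl) added = 0.09924 × 1.027 = 0.1019 mol
n(NaOH) used in back-titration = 0.03265 × 0.4862 = 0.01587 mol
n(HCl) left over = 0.01587 mol (1:1 ratio)
n(HCl) consumed by analyte = 0.1019 − 0.01587 = 0.08605 mol
From the 1:2 ratio, n(CaO) = 1/2 × 0.08605 = 0.04302 mol
mass of CaO = 0.04302 × 56.08 = 2.413 g
% CaO = 2.413 / 3.690 × 100 = 65.38 %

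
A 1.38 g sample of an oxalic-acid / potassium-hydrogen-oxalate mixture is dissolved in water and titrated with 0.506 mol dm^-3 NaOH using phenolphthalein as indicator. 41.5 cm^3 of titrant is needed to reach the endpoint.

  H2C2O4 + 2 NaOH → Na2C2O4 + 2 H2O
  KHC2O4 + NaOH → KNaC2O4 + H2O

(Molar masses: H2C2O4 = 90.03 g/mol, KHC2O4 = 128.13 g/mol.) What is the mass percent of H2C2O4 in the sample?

n(NaOH) = 0.0415 × 0.506 = 0.0210 mol
Let x = n(H2C2O4), y = n(KHC2O4).
Titrant: 2x + 1y = 0.0210;  mass: 90.03x + 128.13y = 1.38
Solving, x = 7.88 × 10^-3 mol, y = 5.23 × 10^-3 mol
mass of H2C2O4 = 7.88 × 10^-3 × 90.03 = 0.710 g
% H2C2O4 = 0.710 / 1.38 × 100 = 51.4 %

51.4 %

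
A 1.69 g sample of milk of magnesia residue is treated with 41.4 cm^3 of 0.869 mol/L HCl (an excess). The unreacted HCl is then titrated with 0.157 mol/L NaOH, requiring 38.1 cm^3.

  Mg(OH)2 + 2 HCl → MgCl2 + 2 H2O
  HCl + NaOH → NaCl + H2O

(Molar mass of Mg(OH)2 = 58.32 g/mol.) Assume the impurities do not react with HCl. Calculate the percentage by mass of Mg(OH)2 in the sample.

n(HCl) added = 0.0414 × 0.869 = 0.0360 mol
n(NaOH) used in back-titration = 0.0381 × 0.157 = 5.98 × 10^-3 mol
n(HCl) left over = 5.98 × 10^-3 mol (1:1 ratio)
n(HCl) consumed by analyte = 0.0360 − 5.98 × 10^-3 = 0.0300 mol
From the 1:2 ratio, n(Mg(OH)2) = 1/2 × 0.0300 = 0.0150 mol
mass of Mg(OH)2 = 0.0150 × 58.32 = 0.875 g
% Mg(OH)2 = 0.875 / 1.69 × 100 = 51.8 %

51.8 %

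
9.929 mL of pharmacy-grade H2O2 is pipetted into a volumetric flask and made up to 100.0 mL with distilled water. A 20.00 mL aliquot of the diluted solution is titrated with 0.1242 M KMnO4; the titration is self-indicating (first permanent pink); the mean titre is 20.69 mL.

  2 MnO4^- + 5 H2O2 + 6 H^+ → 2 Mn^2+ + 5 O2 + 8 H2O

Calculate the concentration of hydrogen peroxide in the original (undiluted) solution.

3.235 M

n(KMnO4) = 0.02069 × 0.1242 = 2.570 × 10^-3 mol
From the 5:2 ratio, n(H2O2) in the aliquot = 5/2 × 2.570 × 10^-3 = 6.424 × 10^-3 mol
[H2O2]_dilute = 6.424 × 10^-3 / 0.02000 = 0.3212 mol/L
Dilution factor = 100.0 / 9.929 = 10.07
[H2O2]_stock = 0.3212 × 10.07 = 3.235 mol/L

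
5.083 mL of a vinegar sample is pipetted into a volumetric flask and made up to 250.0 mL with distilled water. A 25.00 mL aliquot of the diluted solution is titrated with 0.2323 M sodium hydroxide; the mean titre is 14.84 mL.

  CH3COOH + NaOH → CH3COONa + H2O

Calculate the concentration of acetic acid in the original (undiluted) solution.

n(NaOH) = 0.01484 × 0.2323 = 3.447 × 10^-3 mol
n(CH3COOH) in the aliquot = 3.447 × 10^-3 mol (1:1 ratio)
[CH3COOH]_dilute = 3.447 × 10^-3 / 0.02500 = 0.1379 mol/L
Dilution factor = 250.0 / 5.083 = 49.18
[CH3COOH]_stock = 0.1379 × 49.18 = 6.782 mol/L

6.782 M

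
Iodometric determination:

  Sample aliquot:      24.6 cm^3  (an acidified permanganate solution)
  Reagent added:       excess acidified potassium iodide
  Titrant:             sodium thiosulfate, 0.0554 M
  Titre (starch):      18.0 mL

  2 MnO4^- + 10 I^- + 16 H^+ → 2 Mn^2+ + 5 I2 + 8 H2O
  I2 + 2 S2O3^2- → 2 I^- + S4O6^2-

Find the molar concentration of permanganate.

0.00811 M

n(S2O3^2-) = 0.0180 × 0.0554 = 9.97 × 10^-4 mol
n(I2) = n(S2O3^2-)/2 = 4.99 × 10^-4 mol
From the 2:5 ratio, n(MnO4^-) in the aliquot = 2/5 × 4.99 × 10^-4 = 1.99 × 10^-4 mol
[MnO4^-] = 1.99 × 10^-4 / 0.0246 = 0.00811 mol/L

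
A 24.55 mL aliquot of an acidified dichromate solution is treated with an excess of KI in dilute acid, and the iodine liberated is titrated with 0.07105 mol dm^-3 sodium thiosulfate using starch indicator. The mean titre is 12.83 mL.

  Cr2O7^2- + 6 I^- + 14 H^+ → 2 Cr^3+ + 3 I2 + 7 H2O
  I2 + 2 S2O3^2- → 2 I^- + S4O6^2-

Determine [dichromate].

0.006189 mol/L

n(S2O3^2-) = 0.01283 × 0.07105 = 9.116 × 10^-4 mol
n(I2) = n(S2O3^2-)/2 = 4.558 × 10^-4 mol
From the 1:3 ratio, n(Cr2O7^2-) in the aliquot = 1/3 × 4.558 × 10^-4 = 1.519 × 10^-4 mol
[Cr2O7^2-] = 1.519 × 10^-4 / 0.02455 = 0.006189 mol/L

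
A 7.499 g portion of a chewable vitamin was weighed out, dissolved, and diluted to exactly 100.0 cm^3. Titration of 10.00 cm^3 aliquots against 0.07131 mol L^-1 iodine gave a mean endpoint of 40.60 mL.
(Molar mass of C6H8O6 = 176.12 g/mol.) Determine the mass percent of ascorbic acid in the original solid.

68.00 %

C6H8O6 + I2 → C6H6O6 + 2 HI
n(I2) per titration = 0.04060 × 0.07131 = 2.895 × 10^-3 mol
n(C6H8O6) in each aliquot = 2.895 × 10^-3 mol (1:1 ratio)
n(C6H8O6) in the whole flask = 2.895 × 10^-3 × 100.0/10.00 = 0.02895 mol
mass of C6H8O6 = 0.02895 × 176.12 = 5.099 g
% C6H8O6 = 5.099 / 7.499 × 100 = 68.00 %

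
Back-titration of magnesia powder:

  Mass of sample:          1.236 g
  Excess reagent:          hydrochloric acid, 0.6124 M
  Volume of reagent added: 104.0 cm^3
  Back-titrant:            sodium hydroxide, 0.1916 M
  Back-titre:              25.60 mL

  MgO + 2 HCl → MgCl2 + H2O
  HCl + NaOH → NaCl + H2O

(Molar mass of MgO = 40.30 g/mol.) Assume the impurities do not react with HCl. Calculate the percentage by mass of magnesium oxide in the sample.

n(HCl) added = 0.1040 × 0.6124 = 0.06369 mol
n(NaOH) used in back-titration = 0.02560 × 0.1916 = 4.905 × 10^-3 mol
n(HCl) left over = 4.905 × 10^-3 mol (1:1 ratio)
n(HCl) consumed by analyte = 0.06369 − 4.905 × 10^-3 = 0.05878 mol
From the 1:2 ratio, n(MgO) = 1/2 × 0.05878 = 0.02939 mol
mass of MgO = 0.02939 × 40.30 = 1.185 g
% MgO = 1.185 / 1.236 × 100 = 95.83 %

95.83 %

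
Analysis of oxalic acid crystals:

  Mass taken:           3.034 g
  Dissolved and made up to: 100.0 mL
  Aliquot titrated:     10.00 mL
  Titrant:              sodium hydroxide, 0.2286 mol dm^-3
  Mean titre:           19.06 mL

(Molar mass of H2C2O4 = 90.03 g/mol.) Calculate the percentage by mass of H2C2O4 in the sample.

H2C2O4 + 2 NaOH → Na2C2O4 + 2 H2O
n(NaOH) per titration = 0.01906 × 0.2286 = 4.357 × 10^-3 mol
From the 1:2 ratio, n(H2C2O4) in each aliquot = 1/2 × 4.357 × 10^-3 = 2.179 × 10^-3 mol
n(H2C2O4) in the whole flask = 2.179 × 10^-3 × 100.0/10.00 = 0.02179 mol
mass of H2C2O4 = 0.02179 × 90.03 = 1.961 g
% H2C2O4 = 1.961 / 3.034 × 100 = 64.65 %

64.65 %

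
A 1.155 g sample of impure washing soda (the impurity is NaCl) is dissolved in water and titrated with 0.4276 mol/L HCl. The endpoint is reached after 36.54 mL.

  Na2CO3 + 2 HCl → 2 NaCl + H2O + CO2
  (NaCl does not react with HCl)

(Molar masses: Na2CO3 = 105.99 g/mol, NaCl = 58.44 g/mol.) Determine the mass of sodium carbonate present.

0.8280 g

n(HCl) = 0.03654 × 0.4276 = 0.01562 mol
Let x = n(Na2CO3), y = n(NaCl).
Titrant: 2x = 0.01562;  mass: 105.99x + 58.44y = 1.155
Solving, x = 7.812 × 10^-3 mol, y = 5.595 × 10^-3 mol
mass of Na2CO3 = 7.812 × 10^-3 × 105.99 = 0.8280 g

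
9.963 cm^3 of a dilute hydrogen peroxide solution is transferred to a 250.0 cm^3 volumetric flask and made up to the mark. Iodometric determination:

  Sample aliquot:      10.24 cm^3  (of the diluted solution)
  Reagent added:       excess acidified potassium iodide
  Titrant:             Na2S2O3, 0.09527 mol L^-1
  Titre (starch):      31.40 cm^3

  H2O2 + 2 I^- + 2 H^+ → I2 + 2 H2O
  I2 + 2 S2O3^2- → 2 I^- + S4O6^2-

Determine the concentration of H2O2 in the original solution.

n(S2O3^2-) = 0.03140 × 0.09527 = 2.991 × 10^-3 mol
n(I2) = n(S2O3^2-)/2 = 1.496 × 10^-3 mol
n(H2O2) in the aliquot = 1.496 × 10^-3 mol (1:1 ratio)
[H2O2]_dilute = 1.496 × 10^-3 / 0.01024 = 0.1461 mol/L
[H2O2]_original = 0.1461 × 250.0/9.963 = 3.665 mol/L

3.665 mol/L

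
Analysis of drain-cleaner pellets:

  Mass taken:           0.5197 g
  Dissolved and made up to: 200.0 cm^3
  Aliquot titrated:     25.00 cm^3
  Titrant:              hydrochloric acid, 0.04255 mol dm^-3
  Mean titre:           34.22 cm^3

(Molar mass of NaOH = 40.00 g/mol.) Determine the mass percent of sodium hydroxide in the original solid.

89.66 %

NaOH + HCl → NaCl + H2O
n(HCl) per titration = 0.03422 × 0.04255 = 1.456 × 10^-3 mol
n(NaOH) in each aliquot = 1.456 × 10^-3 mol (1:1 ratio)
n(NaOH) in the whole flask = 1.456 × 10^-3 × 200.0/25.00 = 0.01165 mol
mass of NaOH = 0.01165 × 40.00 = 0.4659 g
% NaOH = 0.4659 / 0.5197 × 100 = 89.66 %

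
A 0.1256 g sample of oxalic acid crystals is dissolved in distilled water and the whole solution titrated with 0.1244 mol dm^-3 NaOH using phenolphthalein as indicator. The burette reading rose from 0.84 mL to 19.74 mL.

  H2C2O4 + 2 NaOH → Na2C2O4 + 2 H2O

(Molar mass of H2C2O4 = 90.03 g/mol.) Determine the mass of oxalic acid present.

0.1058 g

n(NaOH) = 0.01890 L × 0.1244 mol/L = 2.351 × 10^-3 mol
From the 1:2 ratio, n(H2C2O4) = 1/2 × 2.351 × 10^-3 = 1.176 × 10^-3 mol
mass of H2C2O4 = 1.176 × 10^-3 × 90.03 g/mol = 0.1058 g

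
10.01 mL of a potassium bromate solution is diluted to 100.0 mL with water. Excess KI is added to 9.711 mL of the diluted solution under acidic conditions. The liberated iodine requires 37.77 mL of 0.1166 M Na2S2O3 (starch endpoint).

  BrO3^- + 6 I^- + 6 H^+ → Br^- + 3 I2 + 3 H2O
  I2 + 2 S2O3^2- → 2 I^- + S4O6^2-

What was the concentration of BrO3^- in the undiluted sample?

n(S2O3^2-) = 0.03777 × 0.1166 = 4.404 × 10^-3 mol
n(I2) = n(S2O3^2-)/2 = 2.202 × 10^-3 mol
From the 1:3 ratio, n(BrO3^-) in the aliquot = 1/3 × 2.202 × 10^-3 = 7.340 × 10^-4 mol
[BrO3^-]_dilute = 7.340 × 10^-4 / 0.009711 = 0.07558 mol/L
[BrO3^-]_original = 0.07558 × 100.0/10.01 = 0.7551 mol/L

0.7551 M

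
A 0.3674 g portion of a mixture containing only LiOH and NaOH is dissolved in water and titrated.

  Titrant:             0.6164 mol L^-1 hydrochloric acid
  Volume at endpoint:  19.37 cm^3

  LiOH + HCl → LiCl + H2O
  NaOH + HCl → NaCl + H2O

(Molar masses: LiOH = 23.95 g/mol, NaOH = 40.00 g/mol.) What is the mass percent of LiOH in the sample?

n(HCl) = 0.01937 × 0.6164 = 0.01194 mol
Let x = n(LiOH), y = n(NaOH).
Titrant: 1x + 1y = 0.01194;  mass: 23.95x + 40.00y = 0.3674
Solving, x = 6.865 × 10^-3 mol, y = 5.074 × 10^-3 mol
mass of LiOH = 6.865 × 10^-3 × 23.95 = 0.1644 g
% LiOH = 0.1644 / 0.3674 × 100 = 44.75 %

44.75 %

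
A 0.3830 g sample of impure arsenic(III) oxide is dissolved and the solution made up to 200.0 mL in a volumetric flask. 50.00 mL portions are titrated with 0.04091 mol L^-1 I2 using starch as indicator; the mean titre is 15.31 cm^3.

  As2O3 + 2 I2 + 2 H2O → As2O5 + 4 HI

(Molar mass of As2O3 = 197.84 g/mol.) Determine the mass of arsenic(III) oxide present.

0.2478 g

n(I2) per titration = 0.01531 × 0.04091 = 6.263 × 10^-4 mol
From the 1:2 ratio, n(As2O3) in each aliquot = 1/2 × 6.263 × 10^-4 = 3.132 × 10^-4 mol
n(As2O3) in the whole flask = 3.132 × 10^-4 × 200.0/50.00 = 1.253 × 10^-3 mol
mass of As2O3 = 1.253 × 10^-3 × 197.84 = 0.2478 g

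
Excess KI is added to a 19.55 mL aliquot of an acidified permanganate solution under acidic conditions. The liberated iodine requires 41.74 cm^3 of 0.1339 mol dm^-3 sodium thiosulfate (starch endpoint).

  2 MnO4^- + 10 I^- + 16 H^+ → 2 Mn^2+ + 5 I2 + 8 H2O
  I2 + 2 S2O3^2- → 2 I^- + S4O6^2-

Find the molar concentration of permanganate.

n(S2O3^2-) = 0.04174 × 0.1339 = 5.589 × 10^-3 mol
n(I2) = n(S2O3^2-)/2 = 2.794 × 10^-3 mol
From the 2:5 ratio, n(MnO4^-) in the aliquot = 2/5 × 2.794 × 10^-3 = 1.118 × 10^-3 mol
[MnO4^-] = 1.118 × 10^-3 / 0.01955 = 0.05718 mol/L

0.05718 mol/L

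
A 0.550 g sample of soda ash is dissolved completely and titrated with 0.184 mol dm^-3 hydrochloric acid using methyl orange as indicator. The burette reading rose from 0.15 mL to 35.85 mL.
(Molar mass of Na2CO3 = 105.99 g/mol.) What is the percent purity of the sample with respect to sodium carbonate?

63.3 %

Na2CO3 + 2 HCl → 2 NaCl + H2O + CO2
n(HCl) = 0.0357 L × 0.184 mol/L = 6.57 × 10^-3 mol
From the 1:2 ratio, n(Na2CO3) = 1/2 × 6.57 × 10^-3 = 3.28 × 10^-3 mol
mass of Na2CO3 = 3.28 × 10^-3 × 105.99 g/mol = 0.348 g
% Na2CO3 = 0.348 / 0.550 × 100 = 63.3 %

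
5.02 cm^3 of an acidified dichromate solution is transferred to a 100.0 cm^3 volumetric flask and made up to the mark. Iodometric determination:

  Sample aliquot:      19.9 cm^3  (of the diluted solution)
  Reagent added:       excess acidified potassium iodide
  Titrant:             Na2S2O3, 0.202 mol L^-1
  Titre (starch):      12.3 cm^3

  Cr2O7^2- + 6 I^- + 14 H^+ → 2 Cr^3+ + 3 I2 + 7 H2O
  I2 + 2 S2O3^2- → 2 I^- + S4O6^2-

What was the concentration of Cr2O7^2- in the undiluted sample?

0.415 mol/L

n(S2O3^2-) = 0.0123 × 0.202 = 2.48 × 10^-3 mol
n(I2) = n(S2O3^2-)/2 = 1.24 × 10^-3 mol
From the 1:3 ratio, n(Cr2O7^2-) in the aliquot = 1/3 × 1.24 × 10^-3 = 4.14 × 10^-4 mol
[Cr2O7^2-]_dilute = 4.14 × 10^-4 / 0.0199 = 0.0208 mol/L
[Cr2O7^2-]_original = 0.0208 × 100.0/5.02 = 0.415 mol/L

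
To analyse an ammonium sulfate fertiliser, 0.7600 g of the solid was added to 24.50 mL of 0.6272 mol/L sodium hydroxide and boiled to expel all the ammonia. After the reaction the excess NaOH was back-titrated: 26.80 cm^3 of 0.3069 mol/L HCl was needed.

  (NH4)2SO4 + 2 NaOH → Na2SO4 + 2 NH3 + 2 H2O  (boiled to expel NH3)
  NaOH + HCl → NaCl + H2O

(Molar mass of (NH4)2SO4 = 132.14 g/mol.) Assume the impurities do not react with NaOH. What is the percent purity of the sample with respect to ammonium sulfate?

62.08 %

n(NaOH) added = 0.02450 × 0.6272 = 0.01537 mol
n(HCl) used in back-titration = 0.02680 × 0.3069 = 8.225 × 10^-3 mol
n(NaOH) left over = 8.225 × 10^-3 mol (1:1 ratio)
n(NaOH) consumed by analyte = 0.01537 − 8.225 × 10^-3 = 7.141 × 10^-3 mol
From the 1:2 ratio, n((NH4)2SO4) = 1/2 × 7.141 × 10^-3 = 3.571 × 10^-3 mol
mass of (NH4)2SO4 = 3.571 × 10^-3 × 132.14 = 0.4718 g
% (NH4)2SO4 = 0.4718 / 0.7600 × 100 = 62.08 %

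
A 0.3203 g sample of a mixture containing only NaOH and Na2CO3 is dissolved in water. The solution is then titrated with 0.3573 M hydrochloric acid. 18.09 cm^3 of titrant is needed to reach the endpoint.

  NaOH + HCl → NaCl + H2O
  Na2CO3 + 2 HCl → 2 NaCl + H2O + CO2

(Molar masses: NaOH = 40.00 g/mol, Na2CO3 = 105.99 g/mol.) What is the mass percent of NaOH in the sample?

21.37 %

n(HCl) = 0.01809 × 0.3573 = 6.464 × 10^-3 mol
Let x = n(NaOH), y = n(Na2CO3).
Titrant: 1x + 2y = 6.464 × 10^-3;  mass: 40.00x + 105.99y = 0.3203
Solving, x = 1.711 × 10^-3 mol, y = 2.376 × 10^-3 mol
mass of NaOH = 1.711 × 10^-3 × 40.00 = 0.06845 g
% NaOH = 0.06845 / 0.3203 × 100 = 21.37 %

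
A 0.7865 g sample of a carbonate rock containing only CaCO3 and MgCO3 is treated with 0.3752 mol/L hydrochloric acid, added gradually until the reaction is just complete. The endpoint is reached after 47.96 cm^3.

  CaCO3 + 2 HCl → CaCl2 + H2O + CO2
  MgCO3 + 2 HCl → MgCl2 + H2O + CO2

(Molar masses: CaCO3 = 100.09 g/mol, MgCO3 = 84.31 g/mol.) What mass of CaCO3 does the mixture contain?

0.1772 g

n(HCl) = 0.04796 × 0.3752 = 0.01799 mol
Let x = n(CaCO3), y = n(MgCO3).
Titrant: 2x + 2y = 0.01799;  mass: 100.09x + 84.31y = 0.7865
Solving, x = 1.770 × 10^-3 mol, y = 7.227 × 10^-3 mol
mass of CaCO3 = 1.770 × 10^-3 × 100.09 = 0.1772 g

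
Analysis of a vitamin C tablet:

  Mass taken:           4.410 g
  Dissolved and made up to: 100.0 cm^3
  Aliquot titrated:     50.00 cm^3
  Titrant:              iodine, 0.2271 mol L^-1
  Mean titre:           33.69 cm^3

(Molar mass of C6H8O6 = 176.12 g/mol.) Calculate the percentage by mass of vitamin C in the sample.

C6H8O6 + I2 → C6H6O6 + 2 HI
n(I2) per titration = 0.03369 × 0.2271 = 7.651 × 10^-3 mol
n(C6H8O6) in each aliquot = 7.651 × 10^-3 mol (1:1 ratio)
n(C6H8O6) in the whole flask = 7.651 × 10^-3 × 100.0/50.00 = 0.01530 mol
mass of C6H8O6 = 0.01530 × 176.12 = 2.695 g
% C6H8O6 = 2.695 / 4.410 × 100 = 61.11 %

61.11 %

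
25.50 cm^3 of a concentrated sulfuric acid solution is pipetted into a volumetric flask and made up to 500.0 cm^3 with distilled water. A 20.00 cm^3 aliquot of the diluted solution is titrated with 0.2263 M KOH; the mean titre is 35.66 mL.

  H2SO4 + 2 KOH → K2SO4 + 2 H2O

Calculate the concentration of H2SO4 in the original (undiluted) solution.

3.956 M

n(KOH) = 0.03566 × 0.2263 = 8.070 × 10^-3 mol
From the 1:2 ratio, n(H2SO4) in the aliquot = 1/2 × 8.070 × 10^-3 = 4.035 × 10^-3 mol
[H2SO4]_dilute = 4.035 × 10^-3 / 0.02000 = 0.2017 mol/L
Dilution factor = 500.0 / 25.50 = 19.61
[H2SO4]_stock = 0.2017 × 19.61 = 3.956 mol/L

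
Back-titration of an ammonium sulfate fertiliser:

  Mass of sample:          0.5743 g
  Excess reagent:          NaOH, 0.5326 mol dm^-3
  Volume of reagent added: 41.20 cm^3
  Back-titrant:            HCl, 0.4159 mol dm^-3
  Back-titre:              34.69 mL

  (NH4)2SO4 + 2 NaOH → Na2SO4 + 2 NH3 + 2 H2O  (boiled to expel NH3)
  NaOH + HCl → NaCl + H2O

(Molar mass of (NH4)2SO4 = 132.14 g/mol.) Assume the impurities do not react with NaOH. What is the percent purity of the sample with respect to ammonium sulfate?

n(NaOH) added = 0.04120 × 0.5326 = 0.02194 mol
n(HCl) used in back-titration = 0.03469 × 0.4159 = 0.01443 mol
n(NaOH) left over = 0.01443 mol (1:1 ratio)
n(NaOH) consumed by analyte = 0.02194 − 0.01443 = 7.516 × 10^-3 mol
From the 1:2 ratio, n((NH4)2SO4) = 1/2 × 7.516 × 10^-3 = 3.758 × 10^-3 mol
mass of (NH4)2SO4 = 3.758 × 10^-3 × 132.14 = 0.4966 g
% (NH4)2SO4 = 0.4966 / 0.5743 × 100 = 86.46 %

86.46 %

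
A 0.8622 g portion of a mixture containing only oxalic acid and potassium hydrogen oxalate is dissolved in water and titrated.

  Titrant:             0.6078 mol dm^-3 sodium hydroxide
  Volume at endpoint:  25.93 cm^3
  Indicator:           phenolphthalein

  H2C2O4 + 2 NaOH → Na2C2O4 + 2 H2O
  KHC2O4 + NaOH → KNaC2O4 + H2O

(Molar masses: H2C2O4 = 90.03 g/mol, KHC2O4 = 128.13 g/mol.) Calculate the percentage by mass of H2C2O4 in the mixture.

n(NaOH) = 0.02593 × 0.6078 = 0.01576 mol
Let x = n(H2C2O4), y = n(KHC2O4).
Titrant: 2x + 1y = 0.01576;  mass: 90.03x + 128.13y = 0.8622
Solving, x = 6.961 × 10^-3 mol, y = 1.838 × 10^-3 mol
mass of H2C2O4 = 6.961 × 10^-3 × 90.03 = 0.6267 g
% H2C2O4 = 0.6267 / 0.8622 × 100 = 72.69 %

72.69 %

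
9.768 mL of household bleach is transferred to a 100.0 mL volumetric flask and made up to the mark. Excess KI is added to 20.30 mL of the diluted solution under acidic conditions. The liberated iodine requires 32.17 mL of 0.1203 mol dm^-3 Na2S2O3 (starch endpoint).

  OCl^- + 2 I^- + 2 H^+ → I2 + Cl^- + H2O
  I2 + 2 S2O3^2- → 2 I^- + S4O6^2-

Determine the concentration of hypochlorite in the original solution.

0.9759 mol/L

n(S2O3^2-) = 0.03217 × 0.1203 = 3.870 × 10^-3 mol
n(I2) = n(S2O3^2-)/2 = 1.935 × 10^-3 mol
n(OCl^-) in the aliquot = 1.935 × 10^-3 mol (1:1 ratio)
[OCl^-]_dilute = 1.935 × 10^-3 / 0.02030 = 0.09532 mol/L
[OCl^-]_original = 0.09532 × 100.0/9.768 = 0.9759 mol/L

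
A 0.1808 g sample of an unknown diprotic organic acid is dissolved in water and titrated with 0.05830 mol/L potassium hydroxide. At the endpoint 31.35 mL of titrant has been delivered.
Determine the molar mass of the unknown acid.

n(KOH) = 0.03135 L × 0.05830 mol/L = 1.828 × 10^-3 mol
From the 1:2 ratio, n(H2A) = 1/2 × 1.828 × 10^-3 = 9.139 × 10^-4 mol
M = m / n = 0.1808 g / 9.139 × 10^-4 mol = 197.8 g/mol

197.8 g/mol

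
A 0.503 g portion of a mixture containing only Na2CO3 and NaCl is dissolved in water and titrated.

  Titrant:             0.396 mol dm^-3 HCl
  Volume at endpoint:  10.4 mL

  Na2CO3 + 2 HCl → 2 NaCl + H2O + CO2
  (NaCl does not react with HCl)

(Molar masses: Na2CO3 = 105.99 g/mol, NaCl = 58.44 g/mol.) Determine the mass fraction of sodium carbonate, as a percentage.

43.4 %

n(HCl) = 0.0104 × 0.396 = 4.12 × 10^-3 mol
Let x = n(Na2CO3), y = n(NaCl).
Titrant: 2x = 4.12 × 10^-3;  mass: 105.99x + 58.44y = 0.503
Solving, x = 2.06 × 10^-3 mol, y = 4.87 × 10^-3 mol
mass of Na2CO3 = 2.06 × 10^-3 × 105.99 = 0.218 g
% Na2CO3 = 0.218 / 0.503 × 100 = 43.4 %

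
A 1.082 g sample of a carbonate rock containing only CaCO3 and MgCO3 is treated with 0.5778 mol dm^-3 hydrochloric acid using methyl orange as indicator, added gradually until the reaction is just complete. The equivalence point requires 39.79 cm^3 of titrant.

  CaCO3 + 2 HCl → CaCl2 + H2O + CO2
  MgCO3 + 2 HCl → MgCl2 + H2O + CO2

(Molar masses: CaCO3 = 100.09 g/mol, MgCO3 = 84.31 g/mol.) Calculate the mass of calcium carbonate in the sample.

0.7157 g

n(HCl) = 0.03979 × 0.5778 = 0.02299 mol
Let x = n(CaCO3), y = n(MgCO3).
Titrant: 2x + 2y = 0.02299;  mass: 100.09x + 84.31y = 1.082
Solving, x = 7.150 × 10^-3 mol, y = 4.345 × 10^-3 mol
mass of CaCO3 = 7.150 × 10^-3 × 100.09 = 0.7157 g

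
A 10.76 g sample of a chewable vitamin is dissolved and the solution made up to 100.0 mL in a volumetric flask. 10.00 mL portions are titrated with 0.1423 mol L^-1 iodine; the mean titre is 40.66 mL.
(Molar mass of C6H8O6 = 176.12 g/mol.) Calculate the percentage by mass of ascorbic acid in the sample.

94.70 %

C6H8O6 + I2 → C6H6O6 + 2 HI
n(I2) per titration = 0.04066 × 0.1423 = 5.786 × 10^-3 mol
n(C6H8O6) in each aliquot = 5.786 × 10^-3 mol (1:1 ratio)
n(C6H8O6) in the whole flask = 5.786 × 10^-3 × 100.0/10.00 = 0.05786 mol
mass of C6H8O6 = 0.05786 × 176.12 = 10.19 g
% C6H8O6 = 10.19 / 10.76 × 100 = 94.70 %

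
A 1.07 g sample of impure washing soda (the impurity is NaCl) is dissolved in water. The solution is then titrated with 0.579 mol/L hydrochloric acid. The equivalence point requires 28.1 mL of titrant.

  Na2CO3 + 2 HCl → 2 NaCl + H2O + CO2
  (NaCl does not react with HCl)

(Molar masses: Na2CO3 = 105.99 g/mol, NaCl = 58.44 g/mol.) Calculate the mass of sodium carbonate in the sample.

n(HCl) = 0.0281 × 0.579 = 0.0163 mol
Let x = n(Na2CO3), y = n(NaCl).
Titrant: 2x = 0.0163;  mass: 105.99x + 58.44y = 1.07
Solving, x = 8.13 × 10^-3 mol, y = 3.56 × 10^-3 mol
mass of Na2CO3 = 8.13 × 10^-3 × 105.99 = 0.862 g

0.862 g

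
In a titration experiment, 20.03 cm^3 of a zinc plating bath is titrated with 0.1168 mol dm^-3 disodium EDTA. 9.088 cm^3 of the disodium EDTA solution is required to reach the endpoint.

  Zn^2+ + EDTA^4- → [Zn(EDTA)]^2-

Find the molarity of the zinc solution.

n(EDTA) = 0.009088 L × 0.1168 mol/L = 1.061 × 10^-3 mol
n(Zn2+) = 1.061 × 10^-3 mol (1:1 mole ratio)
[Zn2+] = 1.061 × 10^-3 mol / 0.02003 L = 0.05299 mol/L

0.05299 mol/L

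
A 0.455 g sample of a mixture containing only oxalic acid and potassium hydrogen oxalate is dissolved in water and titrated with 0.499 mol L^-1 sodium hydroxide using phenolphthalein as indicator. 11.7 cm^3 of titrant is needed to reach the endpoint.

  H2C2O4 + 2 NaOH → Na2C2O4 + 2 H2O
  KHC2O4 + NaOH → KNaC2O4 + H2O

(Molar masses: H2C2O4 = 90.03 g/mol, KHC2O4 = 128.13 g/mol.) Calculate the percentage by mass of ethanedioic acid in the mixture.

34.9 %

n(NaOH) = 0.0117 × 0.499 = 5.84 × 10^-3 mol
Let x = n(H2C2O4), y = n(KHC2O4).
Titrant: 2x + 1y = 5.84 × 10^-3;  mass: 90.03x + 128.13y = 0.455
Solving, x = 1.76 × 10^-3 mol, y = 2.31 × 10^-3 mol
mass of H2C2O4 = 1.76 × 10^-3 × 90.03 = 0.159 g
% H2C2O4 = 0.159 / 0.455 × 100 = 34.9 %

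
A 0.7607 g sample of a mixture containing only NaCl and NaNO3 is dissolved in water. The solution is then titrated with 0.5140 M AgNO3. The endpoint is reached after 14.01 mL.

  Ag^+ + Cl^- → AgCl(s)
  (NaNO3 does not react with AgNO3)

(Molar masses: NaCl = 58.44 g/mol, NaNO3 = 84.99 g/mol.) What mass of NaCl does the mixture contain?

0.4208 g

n(AgNO3) = 0.01401 × 0.5140 = 7.201 × 10^-3 mol
Let x = n(NaCl), y = n(NaNO3).
Titrant: 1x = 7.201 × 10^-3;  mass: 58.44x + 84.99y = 0.7607
Solving, x = 7.201 × 10^-3 mol, y = 3.999 × 10^-3 mol
mass of NaCl = 7.201 × 10^-3 × 58.44 = 0.4208 g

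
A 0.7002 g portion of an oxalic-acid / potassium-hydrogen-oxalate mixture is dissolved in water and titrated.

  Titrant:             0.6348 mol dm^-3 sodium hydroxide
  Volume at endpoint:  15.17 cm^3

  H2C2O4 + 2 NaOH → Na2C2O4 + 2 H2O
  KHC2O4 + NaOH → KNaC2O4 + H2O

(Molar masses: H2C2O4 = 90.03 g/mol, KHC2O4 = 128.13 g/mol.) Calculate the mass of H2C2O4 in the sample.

0.2890 g

n(NaOH) = 0.01517 × 0.6348 = 9.630 × 10^-3 mol
Let x = n(H2C2O4), y = n(KHC2O4).
Titrant: 2x + 1y = 9.630 × 10^-3;  mass: 90.03x + 128.13y = 0.7002
Solving, x = 3.210 × 10^-3 mol, y = 3.209 × 10^-3 mol
mass of H2C2O4 = 3.210 × 10^-3 × 90.03 = 0.2890 g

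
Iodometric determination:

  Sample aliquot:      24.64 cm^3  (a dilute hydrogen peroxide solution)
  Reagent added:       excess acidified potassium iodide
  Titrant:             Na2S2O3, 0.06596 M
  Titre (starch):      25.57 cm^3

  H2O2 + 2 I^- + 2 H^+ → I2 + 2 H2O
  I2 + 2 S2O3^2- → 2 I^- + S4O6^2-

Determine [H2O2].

n(S2O3^2-) = 0.02557 × 0.06596 = 1.687 × 10^-3 mol
n(I2) = n(S2O3^2-)/2 = 8.433 × 10^-4 mol
n(H2O2) in the aliquot = 8.433 × 10^-4 mol (1:1 ratio)
[H2O2] = 8.433 × 10^-4 / 0.02464 = 0.03422 mol/L

0.03422 M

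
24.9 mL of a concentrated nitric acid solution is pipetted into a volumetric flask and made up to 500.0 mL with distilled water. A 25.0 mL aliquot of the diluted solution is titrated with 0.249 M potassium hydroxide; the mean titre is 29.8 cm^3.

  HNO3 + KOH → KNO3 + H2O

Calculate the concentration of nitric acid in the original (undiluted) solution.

n(KOH) = 0.0298 × 0.249 = 7.42 × 10^-3 mol
n(HNO3) in the aliquot = 7.42 × 10^-3 mol (1:1 ratio)
[HNO3]_dilute = 7.42 × 10^-3 / 0.0250 = 0.297 mol/L
Dilution factor = 500.0 / 24.9 = 20.08
[HNO3]_stock = 0.297 × 20.08 = 5.96 mol/L

5.96 M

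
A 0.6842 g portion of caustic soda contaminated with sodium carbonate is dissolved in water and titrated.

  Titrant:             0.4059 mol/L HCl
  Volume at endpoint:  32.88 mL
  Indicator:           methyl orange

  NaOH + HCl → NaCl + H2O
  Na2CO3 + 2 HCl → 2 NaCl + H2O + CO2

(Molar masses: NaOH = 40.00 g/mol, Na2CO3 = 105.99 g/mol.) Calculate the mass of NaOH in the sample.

0.07101 g

n(HCl) = 0.03288 × 0.4059 = 0.01335 mol
Let x = n(NaOH), y = n(Na2CO3).
Titrant: 1x + 2y = 0.01335;  mass: 40.00x + 105.99y = 0.6842
Solving, x = 1.775 × 10^-3 mol, y = 5.785 × 10^-3 mol
mass of NaOH = 1.775 × 10^-3 × 40.00 = 0.07101 g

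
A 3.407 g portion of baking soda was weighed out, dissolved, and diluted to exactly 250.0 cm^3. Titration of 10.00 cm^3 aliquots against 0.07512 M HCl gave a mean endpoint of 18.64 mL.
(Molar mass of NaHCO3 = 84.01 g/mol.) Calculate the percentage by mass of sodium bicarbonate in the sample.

86.32 %

NaHCO3 + HCl → NaCl + H2O + CO2
n(HCl) per titration = 0.01864 × 0.07512 = 1.400 × 10^-3 mol
n(NaHCO3) in each aliquot = 1.400 × 10^-3 mol (1:1 ratio)
n(NaHCO3) in the whole flask = 1.400 × 10^-3 × 250.0/10.00 = 0.03501 mol
mass of NaHCO3 = 0.03501 × 84.01 = 2.941 g
% NaHCO3 = 2.941 / 3.407 × 100 = 86.32 %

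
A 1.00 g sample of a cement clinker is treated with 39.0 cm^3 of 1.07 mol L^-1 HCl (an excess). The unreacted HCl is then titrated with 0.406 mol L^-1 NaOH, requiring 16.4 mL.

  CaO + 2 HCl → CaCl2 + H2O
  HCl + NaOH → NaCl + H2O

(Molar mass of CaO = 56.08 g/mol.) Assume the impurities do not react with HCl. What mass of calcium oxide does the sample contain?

0.983 g

n(HCl) added = 0.0390 × 1.07 = 0.0417 mol
n(NaOH) used in back-titration = 0.0164 × 0.406 = 6.66 × 10^-3 mol
n(HCl) left over = 6.66 × 10^-3 mol (1:1 ratio)
n(HCl) consumed by analyte = 0.0417 − 6.66 × 10^-3 = 0.0351 mol
From the 1:2 ratio, n(CaO) = 1/2 × 0.0351 = 0.0175 mol
mass of CaO = 0.0175 × 56.08 = 0.983 g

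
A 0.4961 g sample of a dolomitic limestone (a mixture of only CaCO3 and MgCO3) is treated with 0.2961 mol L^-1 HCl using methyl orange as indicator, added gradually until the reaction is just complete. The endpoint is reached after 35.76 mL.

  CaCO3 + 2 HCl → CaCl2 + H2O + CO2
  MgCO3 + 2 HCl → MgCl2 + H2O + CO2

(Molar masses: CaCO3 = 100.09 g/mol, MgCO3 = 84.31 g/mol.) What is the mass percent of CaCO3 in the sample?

63.59 %

n(HCl) = 0.03576 × 0.2961 = 0.01059 mol
Let x = n(CaCO3), y = n(MgCO3).
Titrant: 2x + 2y = 0.01059;  mass: 100.09x + 84.31y = 0.4961
Solving, x = 3.152 × 10^-3 mol, y = 2.142 × 10^-3 mol
mass of CaCO3 = 3.152 × 10^-3 × 100.09 = 0.3155 g
% CaCO3 = 0.3155 / 0.4961 × 100 = 63.59 %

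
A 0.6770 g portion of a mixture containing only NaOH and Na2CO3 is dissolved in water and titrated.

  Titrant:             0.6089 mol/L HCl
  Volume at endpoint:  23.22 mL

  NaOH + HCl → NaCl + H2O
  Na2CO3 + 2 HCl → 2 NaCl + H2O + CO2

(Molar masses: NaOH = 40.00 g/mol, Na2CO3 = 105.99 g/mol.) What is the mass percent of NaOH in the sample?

n(HCl) = 0.02322 × 0.6089 = 0.01414 mol
Let x = n(NaOH), y = n(Na2CO3).
Titrant: 1x + 2y = 0.01414;  mass: 40.00x + 105.99y = 0.6770
Solving, x = 5.562 × 10^-3 mol, y = 4.288 × 10^-3 mol
mass of NaOH = 5.562 × 10^-3 × 40.00 = 0.2225 g
% NaOH = 0.2225 / 0.6770 × 100 = 32.86 %

32.86 %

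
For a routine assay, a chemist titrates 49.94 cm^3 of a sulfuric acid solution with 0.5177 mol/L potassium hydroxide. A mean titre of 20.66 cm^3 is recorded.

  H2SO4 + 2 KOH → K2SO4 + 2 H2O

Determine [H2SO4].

0.1071 mol/L

n(KOH) = 0.02066 L × 0.5177 mol/L = 0.01070 mol
From the 1:2 mole ratio, n(H2SO4) = 1/2 × 0.01070 = 5.348 × 10^-3 mol
[H2SO4] = 5.348 × 10^-3 mol / 0.04994 L = 0.1071 mol/L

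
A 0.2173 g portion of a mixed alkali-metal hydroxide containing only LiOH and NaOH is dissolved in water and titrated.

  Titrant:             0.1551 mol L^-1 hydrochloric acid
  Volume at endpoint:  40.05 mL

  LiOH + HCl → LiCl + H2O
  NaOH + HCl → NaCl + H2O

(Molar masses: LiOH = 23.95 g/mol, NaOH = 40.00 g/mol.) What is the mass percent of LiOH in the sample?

n(HCl) = 0.04005 × 0.1551 = 6.212 × 10^-3 mol
Let x = n(LiOH), y = n(NaOH).
Titrant: 1x + 1y = 6.212 × 10^-3;  mass: 23.95x + 40.00y = 0.2173
Solving, x = 1.942 × 10^-3 mol, y = 4.270 × 10^-3 mol
mass of LiOH = 1.942 × 10^-3 × 23.95 = 0.04651 g
% LiOH = 0.04651 / 0.2173 × 100 = 21.40 %

21.40 %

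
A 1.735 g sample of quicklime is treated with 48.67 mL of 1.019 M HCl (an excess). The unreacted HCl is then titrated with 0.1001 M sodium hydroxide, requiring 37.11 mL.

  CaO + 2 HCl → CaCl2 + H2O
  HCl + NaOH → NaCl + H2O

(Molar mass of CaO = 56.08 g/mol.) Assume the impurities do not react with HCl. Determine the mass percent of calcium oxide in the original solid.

74.15 %

n(HCl) added = 0.04867 × 1.019 = 0.04959 mol
n(NaOH) used in back-titration = 0.03711 × 0.1001 = 3.715 × 10^-3 mol
n(HCl) left over = 3.715 × 10^-3 mol (1:1 ratio)
n(HCl) consumed by analyte = 0.04959 − 3.715 × 10^-3 = 0.04588 mol
From the 1:2 ratio, n(CaO) = 1/2 × 0.04588 = 0.02294 mol
mass of CaO = 0.02294 × 56.08 = 1.286 g
% CaO = 1.286 / 1.735 × 100 = 74.15 %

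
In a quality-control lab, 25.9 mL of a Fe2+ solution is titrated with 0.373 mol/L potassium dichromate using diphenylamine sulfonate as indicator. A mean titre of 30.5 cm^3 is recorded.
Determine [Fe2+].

2.64 mol/L

Cr2O7^2- + 6 Fe^2+ + 14 H^+ → 2 Cr^3+ + 6 Fe^3+ + 7 H2O
n(K2Cr2O7) = 0.0305 L × 0.373 mol/L = 0.0114 mol
From the 6:1 mole ratio, n(Fe2+) = 6/1 × 0.0114 = 0.0683 mol
[Fe2+] = 0.0683 mol / 0.0259 L = 2.64 mol/L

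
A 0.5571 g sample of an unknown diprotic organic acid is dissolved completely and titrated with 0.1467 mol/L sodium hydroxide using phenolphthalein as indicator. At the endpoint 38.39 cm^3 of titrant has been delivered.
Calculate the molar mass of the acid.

197.8 g/mol

n(NaOH) = 0.03839 L × 0.1467 mol/L = 5.632 × 10^-3 mol
From the 1:2 ratio, n(H2A) = 1/2 × 5.632 × 10^-3 = 2.816 × 10^-3 mol
M = m / n = 0.5571 g / 2.816 × 10^-3 mol = 197.8 g/mol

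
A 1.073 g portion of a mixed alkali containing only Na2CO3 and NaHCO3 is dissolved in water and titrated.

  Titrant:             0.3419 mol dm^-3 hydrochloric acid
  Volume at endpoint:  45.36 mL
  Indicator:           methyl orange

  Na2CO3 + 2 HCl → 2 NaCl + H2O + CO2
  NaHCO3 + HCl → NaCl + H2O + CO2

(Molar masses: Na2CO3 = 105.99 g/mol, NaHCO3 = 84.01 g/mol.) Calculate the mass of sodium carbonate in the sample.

n(HCl) = 0.04536 × 0.3419 = 0.01551 mol
Let x = n(Na2CO3), y = n(NaHCO3).
Titrant: 2x + 1y = 0.01551;  mass: 105.99x + 84.01y = 1.073
Solving, x = 3.706 × 10^-3 mol, y = 8.097 × 10^-3 mol
mass of Na2CO3 = 3.706 × 10^-3 × 105.99 = 0.3928 g

0.3928 g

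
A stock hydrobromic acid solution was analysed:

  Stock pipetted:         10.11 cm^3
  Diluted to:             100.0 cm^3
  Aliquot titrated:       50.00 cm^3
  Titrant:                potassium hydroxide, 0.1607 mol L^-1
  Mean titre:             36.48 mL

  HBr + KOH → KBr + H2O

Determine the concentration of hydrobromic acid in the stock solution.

n(KOH) = 0.03648 × 0.1607 = 5.862 × 10^-3 mol
n(HBr) in the aliquot = 5.862 × 10^-3 mol (1:1 ratio)
[HBr]_dilute = 5.862 × 10^-3 / 0.05000 = 0.1172 mol/L
Dilution factor = 100.0 / 10.11 = 9.891
[HBr]_stock = 0.1172 × 9.891 = 1.160 mol/L

1.160 mol/L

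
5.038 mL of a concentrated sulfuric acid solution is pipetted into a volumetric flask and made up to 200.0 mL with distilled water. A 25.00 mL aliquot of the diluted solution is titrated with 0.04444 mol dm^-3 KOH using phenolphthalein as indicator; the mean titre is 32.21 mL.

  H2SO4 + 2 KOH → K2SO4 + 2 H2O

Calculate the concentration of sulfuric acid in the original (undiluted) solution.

1.136 mol/L

n(KOH) = 0.03221 × 0.04444 = 1.431 × 10^-3 mol
From the 1:2 ratio, n(H2SO4) in the aliquot = 1/2 × 1.431 × 10^-3 = 7.157 × 10^-4 mol
[H2SO4]_dilute = 7.157 × 10^-4 / 0.02500 = 0.02863 mol/L
Dilution factor = 200.0 / 5.038 = 39.70
[H2SO4]_stock = 0.02863 × 39.70 = 1.136 mol/L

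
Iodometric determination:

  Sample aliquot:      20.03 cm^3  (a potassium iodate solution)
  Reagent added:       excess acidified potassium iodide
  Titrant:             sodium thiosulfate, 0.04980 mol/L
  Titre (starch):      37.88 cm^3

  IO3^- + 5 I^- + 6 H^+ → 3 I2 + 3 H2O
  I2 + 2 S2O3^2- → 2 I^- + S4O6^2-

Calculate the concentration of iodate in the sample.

n(S2O3^2-) = 0.03788 × 0.04980 = 1.886 × 10^-3 mol
n(I2) = n(S2O3^2-)/2 = 9.432 × 10^-4 mol
From the 1:3 ratio, n(IO3^-) in the aliquot = 1/3 × 9.432 × 10^-4 = 3.144 × 10^-4 mol
[IO3^-] = 3.144 × 10^-4 / 0.02003 = 0.01570 mol/L

0.01570 mol/L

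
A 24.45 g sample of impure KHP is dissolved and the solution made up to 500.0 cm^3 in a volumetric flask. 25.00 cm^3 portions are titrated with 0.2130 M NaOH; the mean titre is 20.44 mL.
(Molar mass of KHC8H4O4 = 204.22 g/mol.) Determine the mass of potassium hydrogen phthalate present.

KHC8H4O4 + NaOH → KNaC8H4O4 + H2O
n(NaOH) per titration = 0.02044 × 0.2130 = 4.354 × 10^-3 mol
n(KHC8H4O4) in each aliquot = 4.354 × 10^-3 mol (1:1 ratio)
n(KHC8H4O4) in the whole flask = 4.354 × 10^-3 × 500.0/25.00 = 0.08707 mol
mass of KHC8H4O4 = 0.08707 × 204.22 = 17.78 g

17.78 g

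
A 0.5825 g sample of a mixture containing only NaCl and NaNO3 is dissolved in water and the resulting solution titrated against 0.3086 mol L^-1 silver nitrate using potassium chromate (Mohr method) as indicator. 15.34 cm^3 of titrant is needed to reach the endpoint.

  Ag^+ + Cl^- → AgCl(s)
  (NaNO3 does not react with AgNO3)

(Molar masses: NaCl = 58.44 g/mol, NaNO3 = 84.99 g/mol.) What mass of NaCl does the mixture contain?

n(AgNO3) = 0.01534 × 0.3086 = 4.734 × 10^-3 mol
Let x = n(NaCl), y = n(NaNO3).
Titrant: 1x = 4.734 × 10^-3;  mass: 58.44x + 84.99y = 0.5825
Solving, x = 4.734 × 10^-3 mol, y = 3.599 × 10^-3 mol
mass of NaCl = 4.734 × 10^-3 × 58.44 = 0.2767 g

0.2767 g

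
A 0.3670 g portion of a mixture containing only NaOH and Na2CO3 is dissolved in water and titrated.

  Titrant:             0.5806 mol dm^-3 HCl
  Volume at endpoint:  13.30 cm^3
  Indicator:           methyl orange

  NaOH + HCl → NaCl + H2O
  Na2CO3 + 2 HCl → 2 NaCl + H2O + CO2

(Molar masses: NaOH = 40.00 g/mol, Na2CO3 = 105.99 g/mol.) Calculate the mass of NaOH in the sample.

n(HCl) = 0.01330 × 0.5806 = 7.722 × 10^-3 mol
Let x = n(NaOH), y = n(Na2CO3).
Titrant: 1x + 2y = 7.722 × 10^-3;  mass: 40.00x + 105.99y = 0.3670
Solving, x = 3.249 × 10^-3 mol, y = 2.236 × 10^-3 mol
mass of NaOH = 3.249 × 10^-3 × 40.00 = 0.1300 g

0.1300 g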